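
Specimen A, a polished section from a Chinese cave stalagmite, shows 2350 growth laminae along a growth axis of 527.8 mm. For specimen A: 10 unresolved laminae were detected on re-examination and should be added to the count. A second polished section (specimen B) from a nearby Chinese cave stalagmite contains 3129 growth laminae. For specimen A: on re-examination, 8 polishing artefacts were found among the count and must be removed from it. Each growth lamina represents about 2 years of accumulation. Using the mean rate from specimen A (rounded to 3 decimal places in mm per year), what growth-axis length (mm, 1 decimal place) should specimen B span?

700.9 mm

Specimen A: true growth lamina count = 2350 − 8 + 10 = 2352.
Specimen A: 2352 growth laminae at 2 years each span 2352 × 2 = 4704 years.
A: Extension rate ≈ 527.8 / 4704 = 0.112 mm per year.
Specimen B: multiplying by 2 years per growth lamina: 3129 × 2 = 6258 years. B's length ≈ 0.112 × 6258 = 700.9 mm.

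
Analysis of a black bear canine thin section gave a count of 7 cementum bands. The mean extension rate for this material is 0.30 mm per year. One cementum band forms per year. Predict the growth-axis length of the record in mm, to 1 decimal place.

2.1 mm

The record spans 7 years at 0.30 mm per year.
Predicted length = 0.30 mm/year × 7 years = 2.1 mm.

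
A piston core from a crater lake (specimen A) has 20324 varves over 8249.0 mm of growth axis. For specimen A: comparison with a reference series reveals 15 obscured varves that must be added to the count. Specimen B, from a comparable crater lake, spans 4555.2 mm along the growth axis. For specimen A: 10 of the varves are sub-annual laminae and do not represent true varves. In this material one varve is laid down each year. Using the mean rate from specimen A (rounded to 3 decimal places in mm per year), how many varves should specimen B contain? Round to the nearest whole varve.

11220 varves

Specimen A: adjusted count: 20324 − 10 + 15 = 20329 varves.
A: Extension rate ≈ 8249.0 / 20329 = 0.406 mm/yr.
B spans 4555.2 / 0.406 = 11219.70 years ≈ 11220 varves.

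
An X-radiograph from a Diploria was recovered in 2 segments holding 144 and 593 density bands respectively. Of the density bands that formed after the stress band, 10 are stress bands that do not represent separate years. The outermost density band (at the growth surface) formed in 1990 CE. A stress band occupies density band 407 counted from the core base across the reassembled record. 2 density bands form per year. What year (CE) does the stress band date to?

Total density bands = 144 + 593 = 737.
Between density band 407 and the growth surface there are 737 − 407 = 330 density bands.
330 − 10 false = 320 true density bands after the stress band.
With 2 density bands per year, 320 / 2 = 160 years.
Counting back 160 years from 1990 CE places the stress band in 1990 − 160 = 1830 CE.

1830 CE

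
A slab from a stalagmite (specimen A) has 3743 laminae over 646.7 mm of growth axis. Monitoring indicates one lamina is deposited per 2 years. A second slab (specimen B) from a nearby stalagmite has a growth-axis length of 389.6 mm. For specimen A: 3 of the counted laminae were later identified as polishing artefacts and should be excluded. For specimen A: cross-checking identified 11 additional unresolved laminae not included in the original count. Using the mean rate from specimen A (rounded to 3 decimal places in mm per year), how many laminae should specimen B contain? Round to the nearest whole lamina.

Specimen A: adjusted count: 3743 − 3 + 11 = 3751 laminae.
Specimen A: 3751 laminae at 2 years each span 3751 × 2 = 7502 years.
A: 646.7 mm over 7502 years gives 646.7 / 7502 ≈ 0.086 mm/yr.
Specimen B: 389.6 mm / 0.086 mm per year = 4530.23 years; at 2 years per lamina that is 4530.23 / 2 ≈ 2265 laminae.

2265 laminae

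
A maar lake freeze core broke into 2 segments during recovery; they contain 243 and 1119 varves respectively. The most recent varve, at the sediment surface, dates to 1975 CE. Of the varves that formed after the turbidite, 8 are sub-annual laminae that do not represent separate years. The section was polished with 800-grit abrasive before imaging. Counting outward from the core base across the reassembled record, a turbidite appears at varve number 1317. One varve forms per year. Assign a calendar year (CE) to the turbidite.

1938 CE

Total varves = 243 + 1119 = 1362.
Between varve 1317 and the sediment surface there are 1362 − 1317 = 45 varves.
45 − 8 false = 37 true varves after the turbidite.
Counting back 37 years from 1975 CE places the turbidite in 1975 − 37 = 1938 CE.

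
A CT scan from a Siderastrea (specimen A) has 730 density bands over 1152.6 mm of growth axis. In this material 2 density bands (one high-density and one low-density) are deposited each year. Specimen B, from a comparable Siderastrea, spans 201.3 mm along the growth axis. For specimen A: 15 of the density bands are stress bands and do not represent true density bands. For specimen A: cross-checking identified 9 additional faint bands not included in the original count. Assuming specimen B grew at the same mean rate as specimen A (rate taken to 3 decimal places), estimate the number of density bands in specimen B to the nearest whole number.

126 density bands

Specimen A: correcting the raw count gives 730 − 15 + 9 = 724 true density bands.
Specimen A: dividing by 2 density bands per year: 724 / 2 = 362 years.
A: Extension rate ≈ 1152.6 / 362 = 3.184 mm/yr.
Specimen B: 201.3 mm / 3.184 mm per year = 63.22 years; at 2 density bands per year that is 63.22 × 2 ≈ 126 density bands.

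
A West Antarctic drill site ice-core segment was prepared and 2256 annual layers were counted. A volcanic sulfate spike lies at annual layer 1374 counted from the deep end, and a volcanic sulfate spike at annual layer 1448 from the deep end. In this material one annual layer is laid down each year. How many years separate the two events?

1448 − 1374 = 74 annual layers lie between the two events.
At one annual layer per year, 74 years elapsed between them.

74 yr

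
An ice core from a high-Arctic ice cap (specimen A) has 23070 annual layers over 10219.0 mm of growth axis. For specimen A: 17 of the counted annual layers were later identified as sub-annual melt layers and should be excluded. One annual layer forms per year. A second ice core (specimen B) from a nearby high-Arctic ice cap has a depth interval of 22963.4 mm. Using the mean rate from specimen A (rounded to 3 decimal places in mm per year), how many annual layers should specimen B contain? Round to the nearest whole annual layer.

51836 annual layers

Specimen A: true annual layer count = 23070 − 17 = 23053.
A: Mean rate = 10219.0 mm / 23053 years ≈ 0.443 mm per year.
B spans 22963.4 / 0.443 = 51836.12 years ≈ 51836 annual layers.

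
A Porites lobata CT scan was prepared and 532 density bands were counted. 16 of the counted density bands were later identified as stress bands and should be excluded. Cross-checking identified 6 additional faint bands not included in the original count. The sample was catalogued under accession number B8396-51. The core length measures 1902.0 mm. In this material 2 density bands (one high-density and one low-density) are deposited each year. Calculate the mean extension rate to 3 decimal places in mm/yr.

7.287 mm/yr

Correcting the raw count gives 532 − 16 + 6 = 522 true density bands.
With 2 density bands per year, 522 / 2 = 261 years.
1902.0 mm over 261 years gives 1902.0 / 261 ≈ 7.287 mm/yr.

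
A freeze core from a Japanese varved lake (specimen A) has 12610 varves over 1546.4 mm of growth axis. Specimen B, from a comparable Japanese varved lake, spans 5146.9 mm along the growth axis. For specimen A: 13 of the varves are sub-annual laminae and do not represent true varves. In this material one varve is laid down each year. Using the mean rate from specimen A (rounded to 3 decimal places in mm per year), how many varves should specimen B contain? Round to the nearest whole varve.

Specimen A: after corrections the count is 12610 − 13 = 12597 varves.
A: Extension rate ≈ 1546.4 / 12597 = 0.123 mm/yr.
Specimen B: 5146.9 mm / 0.123 mm per year = 41844.72 years ≈ 41845 varves.

41845 varves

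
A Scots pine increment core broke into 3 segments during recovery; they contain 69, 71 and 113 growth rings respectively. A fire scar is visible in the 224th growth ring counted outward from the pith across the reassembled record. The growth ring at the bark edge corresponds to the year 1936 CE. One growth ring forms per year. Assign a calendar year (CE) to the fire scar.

1907 CE

Total growth rings = 69 + 71 + 113 = 253.
The fire scar sits at growth ring 224 from the pith, so 253 − 224 = 29 growth rings formed after it.
1936 − 29 = 1907 CE.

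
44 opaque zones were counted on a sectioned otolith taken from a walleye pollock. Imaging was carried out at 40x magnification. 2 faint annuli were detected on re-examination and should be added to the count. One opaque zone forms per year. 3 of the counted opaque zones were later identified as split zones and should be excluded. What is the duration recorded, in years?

43 yr

Correcting the raw count gives 44 − 3 + 2 = 43 true opaque zones.
With a one-to-one opaque zone periodicity this is 43 years.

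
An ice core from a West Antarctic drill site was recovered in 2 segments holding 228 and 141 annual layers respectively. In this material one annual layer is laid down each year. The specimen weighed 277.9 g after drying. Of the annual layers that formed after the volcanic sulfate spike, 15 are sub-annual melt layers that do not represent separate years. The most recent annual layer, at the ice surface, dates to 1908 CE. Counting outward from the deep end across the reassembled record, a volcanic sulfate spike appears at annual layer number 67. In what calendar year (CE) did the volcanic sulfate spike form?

Total annual layers = 228 + 141 = 369.
369 − 67 = 302 annual layers lie beyond the volcanic sulfate spike toward the ice surface.
302 − 15 false = 287 true annual layers after the volcanic sulfate spike.
1908 − 287 = 1621 CE.

1621 CE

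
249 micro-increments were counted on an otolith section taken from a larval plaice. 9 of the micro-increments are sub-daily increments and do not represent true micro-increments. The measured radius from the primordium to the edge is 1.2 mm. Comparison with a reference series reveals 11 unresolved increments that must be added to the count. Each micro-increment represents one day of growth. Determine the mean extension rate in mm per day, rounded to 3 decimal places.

Correcting the raw count gives 249 − 9 + 11 = 251 true micro-increments.
Mean rate = 1.2 mm / 251 days ≈ 0.005 mm per day.

0.005 mm per day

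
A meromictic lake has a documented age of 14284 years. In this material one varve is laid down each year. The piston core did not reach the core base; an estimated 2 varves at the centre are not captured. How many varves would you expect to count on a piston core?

14282 varves

One varve per year gives 14284 varves over 14284 years.
Subtracting the 2 varves not captured gives 14284 − 2 = 14282 varves in the record.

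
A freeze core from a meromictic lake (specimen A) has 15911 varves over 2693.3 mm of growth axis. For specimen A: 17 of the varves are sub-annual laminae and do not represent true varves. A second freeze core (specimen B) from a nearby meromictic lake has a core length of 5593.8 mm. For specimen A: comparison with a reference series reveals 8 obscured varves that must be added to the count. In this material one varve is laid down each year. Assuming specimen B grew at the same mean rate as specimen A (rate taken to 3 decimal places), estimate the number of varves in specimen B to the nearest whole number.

Specimen A: correcting the raw count gives 15911 − 17 + 8 = 15902 true varves.
A: Extension rate ≈ 2693.3 / 15902 = 0.169 mm/yr.
Specimen B: 5593.8 mm / 0.169 mm per year = 33099.41 years ≈ 33099 varves.

33099 varves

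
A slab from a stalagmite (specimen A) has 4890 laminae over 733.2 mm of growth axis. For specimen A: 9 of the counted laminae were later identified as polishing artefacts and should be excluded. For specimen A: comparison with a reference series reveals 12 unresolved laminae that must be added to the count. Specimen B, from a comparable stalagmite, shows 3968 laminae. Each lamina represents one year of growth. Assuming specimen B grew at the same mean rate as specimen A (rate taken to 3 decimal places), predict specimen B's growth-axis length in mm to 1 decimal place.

595.2 mm

Specimen A: adjusted count: 4890 − 9 + 12 = 4893 laminae.
A: 733.2 mm over 4893 years gives 733.2 / 4893 ≈ 0.150 mm/yr.
Length of B = 0.150 × 3968 = 595.2 mm.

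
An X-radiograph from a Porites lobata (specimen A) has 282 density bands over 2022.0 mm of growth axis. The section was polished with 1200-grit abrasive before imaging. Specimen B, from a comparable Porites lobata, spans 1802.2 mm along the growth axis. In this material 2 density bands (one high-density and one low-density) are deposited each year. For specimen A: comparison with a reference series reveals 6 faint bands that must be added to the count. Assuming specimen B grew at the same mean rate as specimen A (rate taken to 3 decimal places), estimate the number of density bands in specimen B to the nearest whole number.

257 density bands

Specimen A: true density band count = 282 + 6 = 288.
Specimen A: with 2 density bands per year, 288 / 2 = 144 years.
A: Extension rate ≈ 2022.0 / 144 = 14.042 mm/yr.
Specimen B: 1802.2 mm / 14.042 mm per year = 128.34 years; at 2 density bands per year that is 128.34 × 2 ≈ 257 density bands.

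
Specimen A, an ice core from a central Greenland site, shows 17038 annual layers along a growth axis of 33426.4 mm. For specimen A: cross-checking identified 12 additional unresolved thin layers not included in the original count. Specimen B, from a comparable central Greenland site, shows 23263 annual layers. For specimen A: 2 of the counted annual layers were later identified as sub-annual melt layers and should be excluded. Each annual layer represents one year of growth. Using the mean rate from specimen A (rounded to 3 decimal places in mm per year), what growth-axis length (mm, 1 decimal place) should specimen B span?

Specimen A: correcting the raw count gives 17038 − 2 + 12 = 17048 true annual layers.
A: Mean rate = 33426.4 mm / 17048 years ≈ 1.961 mm per year.
For B, 1.961 mm/year × 23263 years = 45618.7 mm.

45618.7 mm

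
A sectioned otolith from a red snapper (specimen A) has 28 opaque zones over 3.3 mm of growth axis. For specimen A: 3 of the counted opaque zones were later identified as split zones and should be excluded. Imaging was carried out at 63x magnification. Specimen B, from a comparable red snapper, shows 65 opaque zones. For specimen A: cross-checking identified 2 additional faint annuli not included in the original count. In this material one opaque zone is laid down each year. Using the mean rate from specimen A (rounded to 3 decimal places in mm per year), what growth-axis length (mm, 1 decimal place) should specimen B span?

7.9 mm

Specimen A: adjusted count: 28 − 3 + 2 = 27 opaque zones.
A: Mean rate = 3.3 mm / 27 years ≈ 0.122 mm per year.
Length of B = 0.122 × 65 = 7.9 mm.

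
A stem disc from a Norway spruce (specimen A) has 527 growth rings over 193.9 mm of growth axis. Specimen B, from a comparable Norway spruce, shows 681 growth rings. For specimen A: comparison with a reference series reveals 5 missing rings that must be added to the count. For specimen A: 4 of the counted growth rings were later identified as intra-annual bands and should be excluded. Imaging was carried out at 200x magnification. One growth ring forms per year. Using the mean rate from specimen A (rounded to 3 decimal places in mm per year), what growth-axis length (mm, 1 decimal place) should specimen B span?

249.9 mm

Specimen A: true growth ring count = 527 − 4 + 5 = 528.
A: 193.9 mm over 528 years gives 193.9 / 528 ≈ 0.367 mm/year.
B's length ≈ 0.367 × 681 = 249.9 mm.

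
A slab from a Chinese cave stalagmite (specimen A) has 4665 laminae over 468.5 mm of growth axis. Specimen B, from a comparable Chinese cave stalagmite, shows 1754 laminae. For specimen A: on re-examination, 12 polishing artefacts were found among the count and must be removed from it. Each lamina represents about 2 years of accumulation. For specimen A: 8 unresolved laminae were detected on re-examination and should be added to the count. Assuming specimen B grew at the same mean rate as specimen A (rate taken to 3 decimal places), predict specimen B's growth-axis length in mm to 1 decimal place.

Specimen A: correcting the raw count gives 4665 − 12 + 8 = 4661 true laminae.
Specimen A: 4661 laminae at 2 years each span 4661 × 2 = 9322 years.
A: 468.5 mm over 9322 years gives 468.5 / 9322 ≈ 0.050 mm per year.
Specimen B: multiplying by 2 years per lamina: 1754 × 2 = 3508 years. Length of B = 0.050 × 3508 = 175.4 mm.

175.4 mm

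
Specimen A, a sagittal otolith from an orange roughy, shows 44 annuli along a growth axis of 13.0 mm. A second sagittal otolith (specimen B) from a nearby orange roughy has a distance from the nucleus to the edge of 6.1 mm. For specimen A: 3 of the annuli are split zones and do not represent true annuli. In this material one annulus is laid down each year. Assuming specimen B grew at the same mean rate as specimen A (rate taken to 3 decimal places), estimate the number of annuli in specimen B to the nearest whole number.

19 annuli

Specimen A: adjusted count: 44 − 3 = 41 annuli.
A: Mean rate = 13.0 mm / 41 years ≈ 0.317 mm/yr.
B spans 6.1 / 0.317 = 19.24 years ≈ 19 annuli.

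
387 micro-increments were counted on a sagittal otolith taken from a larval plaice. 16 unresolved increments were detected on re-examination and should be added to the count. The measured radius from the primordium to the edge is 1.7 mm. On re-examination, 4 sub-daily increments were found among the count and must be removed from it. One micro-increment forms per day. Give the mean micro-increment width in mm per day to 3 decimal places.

After corrections the count is 387 − 4 + 16 = 399 micro-increments.
Mean rate = 1.7 mm / 399 days ≈ 0.004 mm per day.

0.004 mm per day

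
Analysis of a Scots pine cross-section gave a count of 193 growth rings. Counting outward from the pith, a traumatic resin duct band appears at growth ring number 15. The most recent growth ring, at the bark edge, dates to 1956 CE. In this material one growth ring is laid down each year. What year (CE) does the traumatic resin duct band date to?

193 − 15 = 178 growth rings lie beyond the traumatic resin duct band toward the bark edge.
Counting back 178 years from 1956 CE places the traumatic resin duct band in 1956 − 178 = 1778 CE.

1778 CE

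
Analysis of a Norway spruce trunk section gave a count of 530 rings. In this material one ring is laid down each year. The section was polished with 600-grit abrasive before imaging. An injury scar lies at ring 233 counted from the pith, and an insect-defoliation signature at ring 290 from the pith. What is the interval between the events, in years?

57 yr

The two markers are separated by 290 − 233 = 57 rings.
At one ring per year, 57 years elapsed between them.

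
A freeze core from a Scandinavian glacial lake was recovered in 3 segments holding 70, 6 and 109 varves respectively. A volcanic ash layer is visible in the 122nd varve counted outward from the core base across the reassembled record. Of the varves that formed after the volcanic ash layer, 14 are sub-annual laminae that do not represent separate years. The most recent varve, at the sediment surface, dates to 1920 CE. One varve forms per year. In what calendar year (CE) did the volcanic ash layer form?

1871 CE

Total varves = 70 + 6 + 109 = 185.
Between varve 122 and the sediment surface there are 185 − 122 = 63 varves.
63 − 14 false = 49 true varves after the volcanic ash layer.
Counting back 49 years from 1920 CE places the volcanic ash layer in 1920 − 49 = 1871 CE.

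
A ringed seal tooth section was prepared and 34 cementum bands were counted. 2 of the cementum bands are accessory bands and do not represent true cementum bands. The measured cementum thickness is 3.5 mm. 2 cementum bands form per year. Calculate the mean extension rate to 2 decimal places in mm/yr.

True cementum band count = 34 − 2 = 32.
With 2 cementum bands per year, 32 / 2 = 16 years.
3.5 mm over 16 years gives 3.5 / 16 ≈ 0.22 mm/yr.

0.22 mm/yr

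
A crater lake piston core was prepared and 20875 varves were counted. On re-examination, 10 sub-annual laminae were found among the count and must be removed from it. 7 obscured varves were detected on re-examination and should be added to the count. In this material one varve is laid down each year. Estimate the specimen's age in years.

20872 years

After corrections the count is 20875 − 10 + 7 = 20872 varves.
One varve per year makes the duration 20872 years.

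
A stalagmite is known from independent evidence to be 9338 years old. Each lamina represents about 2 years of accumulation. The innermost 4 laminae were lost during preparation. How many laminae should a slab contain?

At 2 years per lamina, 9338 / 2 = 4669 laminae are expected.
Subtracting the 4 laminae not captured gives 4669 − 4 = 4665 laminae in the record.

4665 laminae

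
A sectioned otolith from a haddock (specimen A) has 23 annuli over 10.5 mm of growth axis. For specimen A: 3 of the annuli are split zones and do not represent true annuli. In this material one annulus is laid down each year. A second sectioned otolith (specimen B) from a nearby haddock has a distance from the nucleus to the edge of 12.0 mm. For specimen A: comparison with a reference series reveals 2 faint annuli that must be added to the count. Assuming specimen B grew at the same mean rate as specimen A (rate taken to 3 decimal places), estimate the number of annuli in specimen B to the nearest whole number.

Specimen A: adjusted count: 23 − 3 + 2 = 22 annuli.
A: Mean rate = 10.5 mm / 22 years ≈ 0.477 mm/year.
Specimen B: 12.0 mm / 0.477 mm per year = 25.16 years ≈ 25 annuli.

25 annuli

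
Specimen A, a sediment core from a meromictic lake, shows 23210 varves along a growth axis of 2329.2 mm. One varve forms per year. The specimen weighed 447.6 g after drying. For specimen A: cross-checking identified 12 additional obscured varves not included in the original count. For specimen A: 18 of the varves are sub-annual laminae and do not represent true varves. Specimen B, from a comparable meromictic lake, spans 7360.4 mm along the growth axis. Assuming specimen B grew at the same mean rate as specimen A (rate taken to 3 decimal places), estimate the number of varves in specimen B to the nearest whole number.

73604 varves

Specimen A: true varve count = 23210 − 18 + 12 = 23204.
A: Extension rate ≈ 2329.2 / 23204 = 0.100 mm per year.
B spans 7360.4 / 0.100 = 73604.00 years ≈ 73604 varves.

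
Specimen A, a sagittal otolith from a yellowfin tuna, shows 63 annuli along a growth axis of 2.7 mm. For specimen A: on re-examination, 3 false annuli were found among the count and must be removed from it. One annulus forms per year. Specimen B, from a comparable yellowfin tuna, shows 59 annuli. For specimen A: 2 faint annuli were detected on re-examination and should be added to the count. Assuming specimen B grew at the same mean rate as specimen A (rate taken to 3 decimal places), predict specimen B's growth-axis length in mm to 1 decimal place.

Specimen A: correcting the raw count gives 63 − 3 + 2 = 62 true annuli.
A: Mean rate = 2.7 mm / 62 years ≈ 0.044 mm/year.
Length of B = 0.044 × 59 = 2.6 mm.

2.6 mm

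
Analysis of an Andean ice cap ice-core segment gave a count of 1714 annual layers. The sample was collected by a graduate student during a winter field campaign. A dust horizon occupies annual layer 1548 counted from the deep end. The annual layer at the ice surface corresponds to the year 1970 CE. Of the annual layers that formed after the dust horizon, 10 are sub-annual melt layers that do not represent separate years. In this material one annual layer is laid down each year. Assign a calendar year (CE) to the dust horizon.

Between annual layer 1548 and the ice surface there are 1714 − 1548 = 166 annual layers.
Removing the 10 false annual layers leaves 166 − 10 = 156 true annual layers beyond the dust horizon.
Counting back 156 years from 1970 CE places the dust horizon in 1970 − 156 = 1814 CE.

1814 CE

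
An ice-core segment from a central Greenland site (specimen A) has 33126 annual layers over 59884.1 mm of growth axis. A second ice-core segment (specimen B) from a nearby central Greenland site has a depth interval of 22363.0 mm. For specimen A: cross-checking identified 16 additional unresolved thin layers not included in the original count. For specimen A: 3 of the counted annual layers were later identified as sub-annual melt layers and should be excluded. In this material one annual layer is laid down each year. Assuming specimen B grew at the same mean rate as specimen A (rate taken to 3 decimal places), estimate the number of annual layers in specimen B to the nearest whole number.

Specimen A: true annual layer count = 33126 − 3 + 16 = 33139.
A: 59884.1 mm over 33139 years gives 59884.1 / 33139 ≈ 1.807 mm per year.
Specimen B: 22363.0 mm / 1.807 mm per year = 12375.76 years ≈ 12376 annual layers.

12376 annual layers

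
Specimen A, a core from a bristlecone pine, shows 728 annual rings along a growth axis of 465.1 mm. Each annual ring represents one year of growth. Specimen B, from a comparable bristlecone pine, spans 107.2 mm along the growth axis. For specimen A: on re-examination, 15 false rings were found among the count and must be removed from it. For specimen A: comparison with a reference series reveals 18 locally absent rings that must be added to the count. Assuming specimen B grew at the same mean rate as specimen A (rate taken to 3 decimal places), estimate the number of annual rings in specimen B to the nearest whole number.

169 annual rings

Specimen A: true annual ring count = 728 − 15 + 18 = 731.
A: Mean rate = 465.1 mm / 731 years ≈ 0.636 mm/yr.
B spans 107.2 / 0.636 = 168.55 years ≈ 169 annual rings.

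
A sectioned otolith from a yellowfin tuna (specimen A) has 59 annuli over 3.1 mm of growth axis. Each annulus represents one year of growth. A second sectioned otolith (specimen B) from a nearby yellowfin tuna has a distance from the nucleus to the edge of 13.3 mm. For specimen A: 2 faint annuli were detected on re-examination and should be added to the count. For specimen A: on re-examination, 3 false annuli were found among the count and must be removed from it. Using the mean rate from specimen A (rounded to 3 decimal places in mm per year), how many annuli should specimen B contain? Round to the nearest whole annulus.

251 annuli

Specimen A: correcting the raw count gives 59 − 3 + 2 = 58 true annuli.
A: 3.1 mm over 58 years gives 3.1 / 58 ≈ 0.053 mm per year.
For B, 13.3 / 0.053 = 250.94 years ≈ 251 annuli.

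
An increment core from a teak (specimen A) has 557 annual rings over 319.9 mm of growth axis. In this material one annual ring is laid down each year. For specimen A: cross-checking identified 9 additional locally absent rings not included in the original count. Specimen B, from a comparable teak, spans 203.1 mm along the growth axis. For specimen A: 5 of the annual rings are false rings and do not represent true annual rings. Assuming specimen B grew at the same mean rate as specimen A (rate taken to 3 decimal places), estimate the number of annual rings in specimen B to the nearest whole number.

Specimen A: correcting the raw count gives 557 − 5 + 9 = 561 true annual rings.
A: Extension rate ≈ 319.9 / 561 = 0.570 mm/yr.
Specimen B: 203.1 mm / 0.570 mm per year = 356.32 years ≈ 356 annual rings.

356 annual rings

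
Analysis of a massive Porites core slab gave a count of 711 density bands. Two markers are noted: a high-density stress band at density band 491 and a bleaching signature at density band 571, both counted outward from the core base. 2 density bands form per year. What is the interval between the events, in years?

Separation: 571 − 491 = 80 density bands.
With 2 density bands per year, 80 / 2 = 40 years.

40 yr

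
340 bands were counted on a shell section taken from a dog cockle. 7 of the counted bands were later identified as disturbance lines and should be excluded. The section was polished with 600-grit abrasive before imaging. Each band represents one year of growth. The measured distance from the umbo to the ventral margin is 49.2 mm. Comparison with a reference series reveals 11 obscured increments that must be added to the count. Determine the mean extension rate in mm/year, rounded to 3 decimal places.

After corrections the count is 340 − 7 + 11 = 344 bands.
Mean rate = 49.2 mm / 344 years ≈ 0.143 mm/year.

0.143 mm/year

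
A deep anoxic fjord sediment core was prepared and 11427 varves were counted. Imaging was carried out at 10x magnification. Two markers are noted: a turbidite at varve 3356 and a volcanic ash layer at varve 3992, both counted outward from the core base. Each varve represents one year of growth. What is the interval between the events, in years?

636 years

3992 − 3356 = 636 varves lie between the two events.
That is 636 years at one varve per year.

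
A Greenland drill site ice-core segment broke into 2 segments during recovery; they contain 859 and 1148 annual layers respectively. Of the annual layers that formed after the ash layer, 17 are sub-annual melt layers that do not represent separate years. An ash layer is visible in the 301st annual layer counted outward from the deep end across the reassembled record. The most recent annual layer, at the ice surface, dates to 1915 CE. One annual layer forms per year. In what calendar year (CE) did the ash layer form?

Total annual layers = 859 + 1148 = 2007.
2007 − 301 = 1706 annual layers lie beyond the ash layer toward the ice surface.
Removing the 17 false annual layers leaves 1706 − 17 = 1689 true annual layers beyond the ash layer.
Counting back 1689 years from 1915 CE places the ash layer in 1915 − 1689 = 226 CE.

226 CE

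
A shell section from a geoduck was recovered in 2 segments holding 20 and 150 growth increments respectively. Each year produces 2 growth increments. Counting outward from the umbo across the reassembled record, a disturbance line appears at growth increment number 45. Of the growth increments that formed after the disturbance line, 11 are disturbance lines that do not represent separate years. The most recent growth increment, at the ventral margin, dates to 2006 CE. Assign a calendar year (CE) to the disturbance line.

1949 CE

Total growth increments = 20 + 150 = 170.
170 − 45 = 125 growth increments lie beyond the disturbance line toward the ventral margin.
Removing the 11 false growth increments leaves 125 − 11 = 114 true growth increments beyond the disturbance line.
With 2 growth increments per year, 114 / 2 = 57 years.
The growth increment at the ventral margin is 2006 CE, so the disturbance line dates to 2006 − 57 = 1949 CE.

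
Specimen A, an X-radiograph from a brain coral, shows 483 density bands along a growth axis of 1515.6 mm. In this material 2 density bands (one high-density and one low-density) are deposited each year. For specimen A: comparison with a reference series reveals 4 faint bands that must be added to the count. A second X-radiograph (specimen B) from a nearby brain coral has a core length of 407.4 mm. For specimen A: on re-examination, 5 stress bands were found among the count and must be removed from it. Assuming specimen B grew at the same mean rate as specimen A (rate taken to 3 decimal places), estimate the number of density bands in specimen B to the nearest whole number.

Specimen A: after corrections the count is 483 − 5 + 4 = 482 density bands.
Specimen A: 482 density bands at 2 per year is 482 / 2 = 241 years.
A: Mean rate = 1515.6 mm / 241 years ≈ 6.289 mm/yr.
B spans 407.4 / 6.289 = 64.78 years; at 2 density bands per year that is 64.78 × 2 ≈ 130 density bands.

130 density bands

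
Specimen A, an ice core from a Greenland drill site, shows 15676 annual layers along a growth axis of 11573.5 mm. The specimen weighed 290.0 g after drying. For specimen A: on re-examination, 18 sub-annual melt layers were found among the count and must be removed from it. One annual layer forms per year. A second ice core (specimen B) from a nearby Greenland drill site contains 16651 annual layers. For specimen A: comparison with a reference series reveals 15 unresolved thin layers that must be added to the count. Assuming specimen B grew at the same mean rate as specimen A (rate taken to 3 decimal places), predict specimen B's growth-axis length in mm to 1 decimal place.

Specimen A: true annual layer count = 15676 − 18 + 15 = 15673.
A: Mean rate = 11573.5 mm / 15673 years ≈ 0.738 mm/yr.
Length of B = 0.738 × 16651 = 12288.4 mm.

12288.4 mm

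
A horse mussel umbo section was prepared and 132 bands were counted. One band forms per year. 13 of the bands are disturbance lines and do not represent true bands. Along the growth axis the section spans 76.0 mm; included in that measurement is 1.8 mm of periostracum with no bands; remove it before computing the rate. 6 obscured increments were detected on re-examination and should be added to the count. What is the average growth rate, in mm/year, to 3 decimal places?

0.594 mm/year

Adjusted count: 132 − 13 + 6 = 125 bands.
Net length = 76.0 − 1.8 = 74.2 mm.
74.2 mm over 125 years gives 74.2 / 125 ≈ 0.594 mm/year.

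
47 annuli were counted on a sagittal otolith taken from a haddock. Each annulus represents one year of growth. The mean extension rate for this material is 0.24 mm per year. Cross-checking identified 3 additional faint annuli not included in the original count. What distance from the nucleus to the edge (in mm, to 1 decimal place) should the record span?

12.0 mm

After corrections the count is 47 + 3 = 50 annuli.
Predicted length = 0.24 mm/year × 50 years = 12.0 mm.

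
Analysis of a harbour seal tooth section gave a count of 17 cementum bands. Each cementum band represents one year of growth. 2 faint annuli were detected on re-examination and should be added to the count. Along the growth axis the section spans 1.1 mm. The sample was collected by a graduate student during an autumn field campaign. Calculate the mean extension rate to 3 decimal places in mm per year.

0.058 mm per year

True cementum band count = 17 + 2 = 19.
1.1 mm over 19 years gives 1.1 / 19 ≈ 0.058 mm per year.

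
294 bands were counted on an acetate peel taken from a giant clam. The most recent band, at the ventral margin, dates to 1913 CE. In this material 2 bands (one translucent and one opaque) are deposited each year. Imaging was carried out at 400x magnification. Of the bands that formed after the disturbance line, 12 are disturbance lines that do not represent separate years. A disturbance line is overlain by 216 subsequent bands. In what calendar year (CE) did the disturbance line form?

1811 CE

216 bands formed after the disturbance line.
216 − 12 false = 204 true bands after the disturbance line.
Dividing by 2 bands per year: 204 / 2 = 102 years.
The band at the ventral margin is 1913 CE, so the disturbance line dates to 1913 − 102 = 1811 CE.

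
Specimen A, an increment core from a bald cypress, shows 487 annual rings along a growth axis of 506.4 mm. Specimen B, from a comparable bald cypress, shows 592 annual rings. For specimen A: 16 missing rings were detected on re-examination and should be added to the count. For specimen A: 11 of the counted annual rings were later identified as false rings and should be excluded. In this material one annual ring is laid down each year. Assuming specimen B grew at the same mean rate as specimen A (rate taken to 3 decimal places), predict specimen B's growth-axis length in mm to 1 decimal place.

609.2 mm

Specimen A: correcting the raw count gives 487 − 11 + 16 = 492 true annual rings.
A: Extension rate ≈ 506.4 / 492 = 1.029 mm/yr.
B's length ≈ 1.029 × 592 = 609.2 mm.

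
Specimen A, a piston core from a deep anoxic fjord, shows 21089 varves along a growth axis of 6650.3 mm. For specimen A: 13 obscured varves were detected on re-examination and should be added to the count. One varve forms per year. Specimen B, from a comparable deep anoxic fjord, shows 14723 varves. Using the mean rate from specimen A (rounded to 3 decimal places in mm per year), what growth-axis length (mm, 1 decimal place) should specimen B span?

4637.7 mm

Specimen A: correcting the raw count gives 21089 + 13 = 21102 true varves.
A: 6650.3 mm over 21102 years gives 6650.3 / 21102 ≈ 0.315 mm per year.
For B, 0.315 mm/year × 14723 years = 4637.7 mm.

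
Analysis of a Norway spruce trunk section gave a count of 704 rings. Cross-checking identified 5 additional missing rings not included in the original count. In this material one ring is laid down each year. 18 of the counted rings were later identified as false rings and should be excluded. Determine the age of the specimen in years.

691 years

True ring count = 704 − 18 + 5 = 691.
At one ring per year, that is 691 years.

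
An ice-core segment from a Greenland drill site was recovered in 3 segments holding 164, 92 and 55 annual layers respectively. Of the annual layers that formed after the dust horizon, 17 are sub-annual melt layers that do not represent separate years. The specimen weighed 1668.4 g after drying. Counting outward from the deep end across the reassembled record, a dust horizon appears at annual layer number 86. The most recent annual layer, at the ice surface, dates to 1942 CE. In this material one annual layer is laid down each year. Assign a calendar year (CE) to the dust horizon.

1734 CE

Total annual layers = 164 + 92 + 55 = 311.
The dust horizon sits at annual layer 86 from the deep end, so 311 − 86 = 225 annual layers formed after it.
Removing the 17 false annual layers leaves 225 − 17 = 208 true annual layers beyond the dust horizon.
The annual layer at the ice surface is 1942 CE, so the dust horizon dates to 1942 − 208 = 1734 CE.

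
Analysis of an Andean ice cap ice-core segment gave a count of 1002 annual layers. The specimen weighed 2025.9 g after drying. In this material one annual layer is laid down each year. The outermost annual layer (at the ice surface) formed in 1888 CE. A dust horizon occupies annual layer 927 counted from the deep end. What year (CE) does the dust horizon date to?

1813 CE

Between annual layer 927 and the ice surface there are 1002 − 927 = 75 annual layers.
The annual layer at the ice surface is 1888 CE, so the dust horizon dates to 1888 − 75 = 1813 CE.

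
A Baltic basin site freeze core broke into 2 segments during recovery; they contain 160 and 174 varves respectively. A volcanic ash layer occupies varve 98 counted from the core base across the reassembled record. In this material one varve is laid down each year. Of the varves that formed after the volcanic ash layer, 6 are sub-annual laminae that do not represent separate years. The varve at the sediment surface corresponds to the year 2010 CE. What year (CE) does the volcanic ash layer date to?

1780 CE

Total varves = 160 + 174 = 334.
The volcanic ash layer sits at varve 98 from the core base, so 334 − 98 = 236 varves formed after it.
Removing the 6 false varves leaves 236 − 6 = 230 true varves beyond the volcanic ash layer.
The varve at the sediment surface is 2010 CE, so the volcanic ash layer dates to 2010 − 230 = 1780 CE.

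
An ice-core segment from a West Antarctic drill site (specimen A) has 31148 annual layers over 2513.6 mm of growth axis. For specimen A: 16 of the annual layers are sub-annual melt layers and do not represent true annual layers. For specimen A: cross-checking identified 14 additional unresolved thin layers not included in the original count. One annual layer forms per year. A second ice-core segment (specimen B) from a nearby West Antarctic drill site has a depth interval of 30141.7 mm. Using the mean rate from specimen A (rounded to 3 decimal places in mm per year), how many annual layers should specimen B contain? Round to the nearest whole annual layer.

Specimen A: true annual layer count = 31148 − 16 + 14 = 31146.
A: Mean rate = 2513.6 mm / 31146 years ≈ 0.081 mm/yr.
For B, 30141.7 / 0.081 = 372119.75 years ≈ 372120 annual layers.

372120 annual layers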